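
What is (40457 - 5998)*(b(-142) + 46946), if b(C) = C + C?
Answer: 1607925858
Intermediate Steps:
b(C) = 2*C
(40457 - 5998)*(b(-142) + 46946) = (40457 - 5998)*(2*(-142) + 46946) = 34459*(-284 + 46946) = 34459*46662 = 1607925858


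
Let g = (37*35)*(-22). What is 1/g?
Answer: -1/28490 ≈ -3.5100e-5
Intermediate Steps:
g = -28490 (g = 1295*(-22) = -28490)
1/g = 1/(-28490) = -1/28490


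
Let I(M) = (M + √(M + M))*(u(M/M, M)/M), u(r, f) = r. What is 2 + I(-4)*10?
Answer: 12 - 5*I*√2 ≈ 12.0 - 7.0711*I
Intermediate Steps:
I(M) = (M + √2*√M)/M (I(M) = (M + √(M + M))*((M/M)/M) = (M + √(2*M))*(1/M) = (M + √2*√M)/M)
2 + I(-4)*10 = 2 + (1 + √2/√(-4))*10 = 2 + (1 + √2*(-I/2))*10 = 2 + (1 - I*√2/2)*10 = 2 + (10 - 5*I*√2) = 12 - 5*I*√2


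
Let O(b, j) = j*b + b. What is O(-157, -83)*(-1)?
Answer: -12874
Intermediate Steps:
O(b, j) = b + b*j (O(b, j) = b*j + b = b + b*j)
O(-157, -83)*(-1) = -157*(1 - 83)*(-1) = -157*(-82)*(-1) = 12874*(-1) = -12874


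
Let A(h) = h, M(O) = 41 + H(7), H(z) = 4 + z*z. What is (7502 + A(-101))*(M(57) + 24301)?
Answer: 180547395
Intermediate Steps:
H(z) = 4 + z**2
M(O) = 94 (M(O) = 41 + (4 + 7**2) = 41 + (4 + 49) = 41 + 53 = 94)
(7502 + A(-101))*(M(57) + 24301) = (7502 - 101)*(94 + 24301) = 7401*24395 = 180547395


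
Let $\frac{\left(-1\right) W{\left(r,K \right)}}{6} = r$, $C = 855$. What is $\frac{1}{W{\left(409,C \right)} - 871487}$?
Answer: $- \frac{1}{873941} \approx -1.1442 \cdot 10^{-6}$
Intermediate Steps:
$W{\left(r,K \right)} = - 6 r$
$\frac{1}{W{\left(409,C \right)} - 871487} = \frac{1}{\left(-6\right) 409 - 871487} = \frac{1}{-2454 - 871487} = \frac{1}{-873941} = - \frac{1}{873941}$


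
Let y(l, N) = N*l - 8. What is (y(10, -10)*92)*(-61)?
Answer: 606096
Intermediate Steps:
y(l, N) = -8 + N*l
(y(10, -10)*92)*(-61) = ((-8 - 10*10)*92)*(-61) = ((-8 - 100)*92)*(-61) = -108*92*(-61) = -9936*(-61) = 606096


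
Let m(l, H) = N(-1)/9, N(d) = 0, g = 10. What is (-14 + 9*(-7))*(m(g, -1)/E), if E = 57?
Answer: 0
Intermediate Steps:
m(l, H) = 0 (m(l, H) = 0/9 = 0*(⅑) = 0)
(-14 + 9*(-7))*(m(g, -1)/E) = (-14 + 9*(-7))*(0/57) = (-14 - 63)*(0*(1/57)) = -77*0 = 0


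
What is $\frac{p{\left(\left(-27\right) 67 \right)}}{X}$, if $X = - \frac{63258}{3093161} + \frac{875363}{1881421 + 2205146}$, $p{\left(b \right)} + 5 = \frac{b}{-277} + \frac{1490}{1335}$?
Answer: $\frac{824803584735284466}{60378417597831521} \approx 13.661$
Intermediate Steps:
$p{\left(b \right)} = - \frac{1037}{267} - \frac{b}{277}$ ($p{\left(b \right)} = -5 + \left(\frac{b}{-277} + \frac{1490}{1335}\right) = -5 + \left(b \left(- \frac{1}{277}\right) + 1490 \cdot \frac{1}{1335}\right) = -5 - \left(- \frac{298}{267} + \frac{b}{277}\right) = - \frac{1037}{267} - \frac{b}{277}$)
$X = \frac{2449130637157}{12640409668287}$ ($X = \left(-63258\right) \frac{1}{3093161} + \frac{875363}{4086567} = - \frac{63258}{3093161} + 875363 \cdot \frac{1}{4086567} = - \frac{63258}{3093161} + \frac{875363}{4086567} = \frac{2449130637157}{12640409668287} \approx 0.19375$)
$\frac{p{\left(\left(-27\right) 67 \right)}}{X} = \frac{- \frac{1037}{267} - \frac{\left(-27\right) 67}{277}}{\frac{2449130637157}{12640409668287}} = \left(- \frac{1037}{267} - - \frac{1809}{277}\right) \frac{12640409668287}{2449130637157} = \left(- \frac{1037}{267} + \frac{1809}{277}\right) \frac{12640409668287}{2449130637157} = \frac{195754}{73959} \cdot \frac{12640409668287}{2449130637157} = \frac{824803584735284466}{60378417597831521}$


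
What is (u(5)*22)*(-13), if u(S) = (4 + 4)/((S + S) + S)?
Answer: -2288/15 ≈ -152.53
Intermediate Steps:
u(S) = 8/(3*S) (u(S) = 8/(2*S + S) = 8/((3*S)) = 8*(1/(3*S)) = 8/(3*S))
(u(5)*22)*(-13) = (((8/3)/5)*22)*(-13) = (((8/3)*(⅕))*22)*(-13) = ((8/15)*22)*(-13) = (176/15)*(-13) = -2288/15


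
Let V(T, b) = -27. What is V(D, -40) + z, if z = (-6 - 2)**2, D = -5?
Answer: 37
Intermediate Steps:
z = 64 (z = (-8)**2 = 64)
V(D, -40) + z = -27 + 64 = 37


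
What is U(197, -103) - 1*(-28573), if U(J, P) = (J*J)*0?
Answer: 28573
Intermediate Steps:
U(J, P) = 0 (U(J, P) = J**2*0 = 0)
U(197, -103) - 1*(-28573) = 0 - 1*(-28573) = 0 + 28573 = 28573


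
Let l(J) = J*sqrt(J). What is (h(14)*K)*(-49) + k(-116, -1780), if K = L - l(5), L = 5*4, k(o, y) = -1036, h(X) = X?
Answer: -14756 + 3430*sqrt(5) ≈ -7086.3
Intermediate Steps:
l(J) = J**(3/2)
L = 20
K = 20 - 5*sqrt(5) (K = 20 - 5**(3/2) = 20 - 5*sqrt(5) ≈ 8.8197)
(h(14)*K)*(-49) + k(-116, -1780) = (14*(20 - 5*sqrt(5)))*(-49) - 1036 = (280 - 70*sqrt(5))*(-49) - 1036 = (-13720 + 3430*sqrt(5)) - 1036 = -14756 + 3430*sqrt(5)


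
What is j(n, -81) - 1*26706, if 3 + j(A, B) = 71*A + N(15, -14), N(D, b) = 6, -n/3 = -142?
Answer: 3543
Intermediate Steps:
n = 426 (n = -3*(-142) = 426)
j(A, B) = 3 + 71*A (j(A, B) = -3 + (71*A + 6) = -3 + (6 + 71*A) = 3 + 71*A)
j(n, -81) - 1*26706 = (3 + 71*426) - 1*26706 = (3 + 30246) - 26706 = 30249 - 26706 = 3543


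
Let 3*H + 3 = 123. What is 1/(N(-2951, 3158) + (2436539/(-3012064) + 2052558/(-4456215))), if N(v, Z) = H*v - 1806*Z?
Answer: -1491378308640/8681893682730270053 ≈ -1.7178e-7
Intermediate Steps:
H = 40 (H = -1 + (1/3)*123 = -1 + 41 = 40)
N(v, Z) = -1806*Z + 40*v (N(v, Z) = 40*v - 1806*Z = -1806*Z + 40*v)
1/(N(-2951, 3158) + (2436539/(-3012064) + 2052558/(-4456215))) = 1/((-1806*3158 + 40*(-2951)) + (2436539/(-3012064) + 2052558/(-4456215))) = 1/((-5703348 - 118040) + (2436539*(-1/3012064) + 2052558*(-1/4456215))) = 1/(-5821388 + (-2436539/3012064 - 228062/495135)) = 1/(-5821388 - 1893353077733/1491378308640) = 1/(-8681893682730270053/1491378308640) = -1491378308640/8681893682730270053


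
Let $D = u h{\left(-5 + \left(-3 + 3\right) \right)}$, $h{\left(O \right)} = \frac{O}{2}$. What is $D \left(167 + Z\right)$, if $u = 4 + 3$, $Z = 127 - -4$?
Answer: $-5215$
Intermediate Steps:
$h{\left(O \right)} = \frac{O}{2}$ ($h{\left(O \right)} = O \frac{1}{2} = \frac{O}{2}$)
$Z = 131$ ($Z = 127 + 4 = 131$)
$u = 7$
$D = - \frac{35}{2}$ ($D = 7 \frac{-5 + \left(-3 + 3\right)}{2} = 7 \frac{-5 + 0}{2} = 7 \cdot \frac{1}{2} \left(-5\right) = 7 \left(- \frac{5}{2}\right) = - \frac{35}{2} \approx -17.5$)
$D \left(167 + Z\right) = - \frac{35 \left(167 + 131\right)}{2} = \left(- \frac{35}{2}\right) 298 = -5215$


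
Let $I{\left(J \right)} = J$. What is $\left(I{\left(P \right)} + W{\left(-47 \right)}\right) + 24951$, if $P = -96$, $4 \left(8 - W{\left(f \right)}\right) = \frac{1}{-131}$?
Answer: $\frac{13028213}{524} \approx 24863.0$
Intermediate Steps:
$W{\left(f \right)} = \frac{4193}{524}$ ($W{\left(f \right)} = 8 - \frac{1}{4 \left(-131\right)} = 8 - - \frac{1}{524} = 8 + \frac{1}{524} = \frac{4193}{524}$)
$\left(I{\left(P \right)} + W{\left(-47 \right)}\right) + 24951 = \left(-96 + \frac{4193}{524}\right) + 24951 = - \frac{46111}{524} + 24951 = \frac{13028213}{524}$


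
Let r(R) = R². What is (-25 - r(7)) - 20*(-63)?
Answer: 1186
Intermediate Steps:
(-25 - r(7)) - 20*(-63) = (-25 - 1*7²) - 20*(-63) = (-25 - 1*49) + 1260 = (-25 - 49) + 1260 = -74 + 1260 = 1186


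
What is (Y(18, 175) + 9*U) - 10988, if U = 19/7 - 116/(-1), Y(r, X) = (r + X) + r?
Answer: -67960/7 ≈ -9708.6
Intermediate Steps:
Y(r, X) = X + 2*r (Y(r, X) = (X + r) + r = X + 2*r)
U = 831/7 (U = 19*(1/7) - 116*(-1) = 19/7 + 116 = 831/7 ≈ 118.71)
(Y(18, 175) + 9*U) - 10988 = ((175 + 2*18) + 9*(831/7)) - 10988 = ((175 + 36) + 7479/7) - 10988 = (211 + 7479/7) - 10988 = 8956/7 - 10988 = -67960/7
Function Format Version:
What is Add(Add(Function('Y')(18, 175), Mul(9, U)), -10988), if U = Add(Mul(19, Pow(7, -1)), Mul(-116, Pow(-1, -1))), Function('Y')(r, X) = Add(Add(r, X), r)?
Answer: Rational(-67960, 7) ≈ -9708.6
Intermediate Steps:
Function('Y')(r, X) = Add(X, Mul(2, r)) (Function('Y')(r, X) = Add(Add(X, r), r) = Add(X, Mul(2, r)))
U = Rational(831, 7) (U = Add(Mul(19, Rational(1, 7)), Mul(-116, -1)) = Add(Rational(19, 7), 116) = Rational(831, 7) ≈ 118.71)
Add(Add(Function('Y')(18, 175), Mul(9, U)), -10988) = Add(Add(Add(175, Mul(2, 18)), Mul(9, Rational(831, 7))), -10988) = Add(Add(Add(175, 36), Rational(7479, 7)), -10988) = Add(Add(211, Rational(7479, 7)), -10988) = Add(Rational(8956, 7), -10988) = Rational(-67960, 7)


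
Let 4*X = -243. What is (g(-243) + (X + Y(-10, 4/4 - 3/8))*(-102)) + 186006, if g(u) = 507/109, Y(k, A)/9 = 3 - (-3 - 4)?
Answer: 39899919/218 ≈ 1.8303e+5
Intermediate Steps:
X = -243/4 (X = (1/4)*(-243) = -243/4 ≈ -60.750)
Y(k, A) = 90 (Y(k, A) = 9*(3 - (-3 - 4)) = 9*(3 - 1*(-7)) = 9*(3 + 7) = 9*10 = 90)
g(u) = 507/109 (g(u) = 507*(1/109) = 507/109)
(g(-243) + (X + Y(-10, 4/4 - 3/8))*(-102)) + 186006 = (507/109 + (-243/4 + 90)*(-102)) + 186006 = (507/109 + (117/4)*(-102)) + 186006 = (507/109 - 5967/2) + 186006 = -649389/218 + 186006 = 39899919/218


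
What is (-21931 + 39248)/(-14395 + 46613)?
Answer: 17317/32218 ≈ 0.53749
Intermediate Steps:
(-21931 + 39248)/(-14395 + 46613) = 17317/32218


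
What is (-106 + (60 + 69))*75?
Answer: 1725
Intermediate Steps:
(-106 + (60 + 69))*75 = (-106 + 129)*75 = 23*75 = 1725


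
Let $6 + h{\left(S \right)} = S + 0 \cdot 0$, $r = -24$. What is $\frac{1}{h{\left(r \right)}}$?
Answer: $- \frac{1}{30} \approx -0.033333$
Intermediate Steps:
$h{\left(S \right)} = -6 + S$ ($h{\left(S \right)} = -6 + \left(S + 0 \cdot 0\right) = -6 + \left(S + 0\right) = -6 + S$)
$\frac{1}{h{\left(r \right)}} = \frac{1}{-6 - 24} = \frac{1}{-30} = - \frac{1}{30}$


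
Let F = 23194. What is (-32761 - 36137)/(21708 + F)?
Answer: -34449/22451 ≈ -1.5344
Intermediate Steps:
(-32761 - 36137)/(21708 + F) = (-32761 - 36137)/(21708 + 23194) = -68898/44902 = -68898*1/44902 = -34449/22451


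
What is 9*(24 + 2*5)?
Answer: 306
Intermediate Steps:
9*(24 + 2*5) = 9*(24 + 10) = 9*34 = 306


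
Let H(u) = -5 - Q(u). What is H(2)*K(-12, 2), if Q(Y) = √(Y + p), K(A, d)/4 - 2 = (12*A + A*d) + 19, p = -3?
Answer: 2940 + 588*I ≈ 2940.0 + 588.0*I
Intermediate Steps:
K(A, d) = 84 + 48*A + 4*A*d (K(A, d) = 8 + 4*((12*A + A*d) + 19) = 8 + 4*(19 + 12*A + A*d) = 8 + (76 + 48*A + 4*A*d) = 84 + 48*A + 4*A*d)
Q(Y) = √(-3 + Y) (Q(Y) = √(Y - 3) = √(-3 + Y))
H(u) = -5 - √(-3 + u)
H(2)*K(-12, 2) = (-5 - √(-3 + 2))*(84 + 48*(-12) + 4*(-12)*2) = (-5 - √(-1))*(84 - 576 - 96) = (-5 - I)*(-588) = 2940 + 588*I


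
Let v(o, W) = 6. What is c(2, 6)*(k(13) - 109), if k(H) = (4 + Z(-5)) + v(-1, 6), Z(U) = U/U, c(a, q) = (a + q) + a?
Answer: -980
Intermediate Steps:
c(a, q) = q + 2*a
Z(U) = 1
k(H) = 11 (k(H) = (4 + 1) + 6 = 5 + 6 = 11)
c(2, 6)*(k(13) - 109) = (6 + 2*2)*(11 - 109) = (6 + 4)*(-98) = 10*(-98) = -980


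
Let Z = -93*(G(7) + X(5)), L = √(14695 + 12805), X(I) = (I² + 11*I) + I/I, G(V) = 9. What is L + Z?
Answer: -8370 + 50*√11 ≈ -8204.2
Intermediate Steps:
X(I) = 1 + I² + 11*I (X(I) = (I² + 11*I) + 1 = 1 + I² + 11*I)
L = 50*√11 (L = √27500 = 50*√11 ≈ 165.83)
Z = -8370 (Z = -93*(9 + (1 + 5² + 11*5)) = -93*(9 + (1 + 25 + 55)) = -93*(9 + 81) = -93*90 = -8370)
L + Z = 50*√11 - 8370 = -8370 + 50*√11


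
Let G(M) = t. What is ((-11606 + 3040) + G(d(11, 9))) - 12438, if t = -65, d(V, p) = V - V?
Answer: -21069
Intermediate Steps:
d(V, p) = 0
G(M) = -65
((-11606 + 3040) + G(d(11, 9))) - 12438 = ((-11606 + 3040) - 65) - 12438 = (-8566 - 65) - 12438 = -8631 - 12438 = -21069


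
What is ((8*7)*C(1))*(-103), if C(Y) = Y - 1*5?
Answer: 23072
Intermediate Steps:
C(Y) = -5 + Y (C(Y) = Y - 5 = -5 + Y)
((8*7)*C(1))*(-103) = ((8*7)*(-5 + 1))*(-103) = (56*(-4))*(-103) = -224*(-103) = 23072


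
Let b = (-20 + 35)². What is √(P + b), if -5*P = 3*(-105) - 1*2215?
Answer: √731 ≈ 27.037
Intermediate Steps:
b = 225 (b = 15² = 225)
P = 506 (P = -(3*(-105) - 1*2215)/5 = -(-315 - 2215)/5 = -⅕*(-2530) = 506)
√(P + b) = √(506 + 225) = √731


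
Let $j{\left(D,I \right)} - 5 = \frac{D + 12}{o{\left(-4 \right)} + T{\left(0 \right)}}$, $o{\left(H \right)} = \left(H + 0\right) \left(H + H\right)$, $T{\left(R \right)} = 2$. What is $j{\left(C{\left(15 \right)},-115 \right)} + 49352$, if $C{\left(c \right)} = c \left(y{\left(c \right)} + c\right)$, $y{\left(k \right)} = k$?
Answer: $\frac{839300}{17} \approx 49371.0$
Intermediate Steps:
$o{\left(H \right)} = 2 H^{2}$ ($o{\left(H \right)} = H 2 H = 2 H^{2}$)
$C{\left(c \right)} = 2 c^{2}$ ($C{\left(c \right)} = c \left(c + c\right) = c 2 c = 2 c^{2}$)
$j{\left(D,I \right)} = \frac{91}{17} + \frac{D}{34}$ ($j{\left(D,I \right)} = 5 + \frac{D + 12}{2 \left(-4\right)^{2} + 2} = 5 + \frac{12 + D}{2 \cdot 16 + 2} = 5 + \frac{12 + D}{32 + 2} = 5 + \frac{12 + D}{34} = 5 + \left(12 + D\right) \frac{1}{34} = 5 + \left(\frac{6}{17} + \frac{D}{34}\right) = \frac{91}{17} + \frac{D}{34}$)
$j{\left(C{\left(15 \right)},-115 \right)} + 49352 = \left(\frac{91}{17} + \frac{2 \cdot 15^{2}}{34}\right) + 49352 = \left(\frac{91}{17} + \frac{2 \cdot 225}{34}\right) + 49352 = \left(\frac{91}{17} + \frac{1}{34} \cdot 450\right) + 49352 = \left(\frac{91}{17} + \frac{225}{17}\right) + 49352 = \frac{316}{17} + 49352 = \frac{839300}{17}$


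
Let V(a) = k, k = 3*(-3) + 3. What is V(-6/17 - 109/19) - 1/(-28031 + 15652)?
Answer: -74273/12379 ≈ -5.9999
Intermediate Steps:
k = -6 (k = -9 + 3 = -6)
V(a) = -6
V(-6/17 - 109/19) - 1/(-28031 + 15652) = -6 - 1/(-28031 + 15652) = -6 - 1/(-12379) = -6 - 1*(-1/12379) = -6 + 1/12379 = -74273/12379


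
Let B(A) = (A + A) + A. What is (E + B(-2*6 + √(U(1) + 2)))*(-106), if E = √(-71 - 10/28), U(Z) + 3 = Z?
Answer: 3816 - 159*I*√1554/7 ≈ 3816.0 - 895.42*I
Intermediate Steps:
U(Z) = -3 + Z
E = 3*I*√1554/14 (E = √(-71 - 10*1/28) = √(-71 - 5/14) = √(-999/14) = 3*I*√1554/14 ≈ 8.4473*I)
B(A) = 3*A (B(A) = 2*A + A = 3*A)
(E + B(-2*6 + √(U(1) + 2)))*(-106) = (3*I*√1554/14 + 3*(-2*6 + √((-3 + 1) + 2)))*(-106) = (3*I*√1554/14 + 3*(-12 + √(-2 + 2)))*(-106) = (3*I*√1554/14 + 3*(-12 + √0))*(-106) = (3*I*√1554/14 + 3*(-12 + 0))*(-106) = (3*I*√1554/14 + 3*(-12))*(-106) = (3*I*√1554/14 - 36)*(-106) = (-36 + 3*I*√1554/14)*(-106) = 3816 - 159*I*√1554/7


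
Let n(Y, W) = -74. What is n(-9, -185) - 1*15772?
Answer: -15846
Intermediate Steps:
n(-9, -185) - 1*15772 = -74 - 1*15772 = -74 - 15772 = -15846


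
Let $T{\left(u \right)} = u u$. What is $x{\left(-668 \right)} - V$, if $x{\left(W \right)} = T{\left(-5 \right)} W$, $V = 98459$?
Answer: $-115159$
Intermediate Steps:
$T{\left(u \right)} = u^{2}$
$x{\left(W \right)} = 25 W$ ($x{\left(W \right)} = \left(-5\right)^{2} W = 25 W$)
$x{\left(-668 \right)} - V = 25 \left(-668\right) - 98459 = -16700 - 98459 = -115159$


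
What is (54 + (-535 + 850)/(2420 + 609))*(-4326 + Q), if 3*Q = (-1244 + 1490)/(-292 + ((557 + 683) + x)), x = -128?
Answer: -7089328179/30290 ≈ -2.3405e+5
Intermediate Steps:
Q = ⅒ (Q = ((-1244 + 1490)/(-292 + ((557 + 683) - 128)))/3 = (246/(-292 + (1240 - 128)))/3 = (246/(-292 + 1112))/3 = (246/820)/3 = (246*(1/820))/3 = (⅓)*(3/10) = ⅒ ≈ 0.10000)
(54 + (-535 + 850)/(2420 + 609))*(-4326 + Q) = (54 + (-535 + 850)/(2420 + 609))*(-4326 + ⅒) = (54 + 315/3029)*(-43259/10) = (163881/3029)*(-43259/10) = -7089328179/30290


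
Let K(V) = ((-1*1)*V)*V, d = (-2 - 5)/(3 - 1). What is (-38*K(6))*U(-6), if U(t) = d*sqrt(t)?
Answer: -4788*I*sqrt(6) ≈ -11728.0*I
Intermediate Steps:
d = -7/2 ≈ -3.5000
K(V) = -V**2 (K(V) = (-V)*V = -V**2)
U(t) = -7*sqrt(t)/2
(-38*K(6))*U(-6) = (-(-38)*6**2)*(-7*I*sqrt(6)/2) = (-(-38)*36)*(-7*I*sqrt(6)/2) = (-38*(-36))*(-7*I*sqrt(6)/2) = 1368*(-7*I*sqrt(6)/2) = -4788*I*sqrt(6)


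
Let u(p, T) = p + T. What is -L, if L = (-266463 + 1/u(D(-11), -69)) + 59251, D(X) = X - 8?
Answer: 18234657/88 ≈ 2.0721e+5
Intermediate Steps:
D(X) = -8 + X
u(p, T) = T + p
L = -18234657/88 (L = (-266463 + 1/(-69 + (-8 - 11))) + 59251 = (-266463 + 1/(-69 - 19)) + 59251 = (-266463 + 1/(-88)) + 59251 = (-266463 - 1/88) + 59251 = -23448745/88 + 59251 = -18234657/88 ≈ -2.0721e+5)
-L = -1*(-18234657/88) = 18234657/88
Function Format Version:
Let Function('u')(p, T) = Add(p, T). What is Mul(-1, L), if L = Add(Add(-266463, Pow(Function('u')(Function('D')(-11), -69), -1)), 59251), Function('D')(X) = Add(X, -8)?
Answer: Rational(18234657, 88) ≈ 2.0721e+5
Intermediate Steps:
Function('D')(X) = Add(-8, X)
Function('u')(p, T) = Add(T, p)
L = Rational(-18234657, 88) (L = Add(Add(-266463, Pow(Add(-69, Add(-8, -11)), -1)), 59251) = Add(Add(-266463, Pow(Add(-69, -19), -1)), 59251) = Add(Add(-266463, Pow(-88, -1)), 59251) = Add(Add(-266463, Rational(-1, 88)), 59251) = Add(Rational(-23448745, 88), 59251) = Rational(-18234657, 88) ≈ -2.0721e+5)
Mul(-1, L) = Mul(-1, Rational(-18234657, 88)) = Rational(18234657, 88)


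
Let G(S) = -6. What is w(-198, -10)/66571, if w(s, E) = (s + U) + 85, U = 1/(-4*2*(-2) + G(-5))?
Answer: -1129/665710 ≈ -0.0016959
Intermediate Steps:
U = 1/10 (U = 1/(-4*2*(-2) - 6) = 1/(-8*(-2) - 6) = 1/(16 - 6) = 1/10 ≈ 0.10000)
w(s, E) = 851/10 + s (w(s, E) = (s + 1/10) + 85 = (1/10 + s) + 85 = 851/10 + s)
w(-198, -10)/66571 = (851/10 - 198)/66571 = -1129/10*1/66571 = -1129/665710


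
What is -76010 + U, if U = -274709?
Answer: -350719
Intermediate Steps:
-76010 + U = -76010 - 274709 = -350719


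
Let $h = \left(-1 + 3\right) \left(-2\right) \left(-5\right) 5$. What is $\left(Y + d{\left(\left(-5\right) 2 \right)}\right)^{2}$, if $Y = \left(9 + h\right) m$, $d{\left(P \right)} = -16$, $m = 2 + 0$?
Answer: $40804$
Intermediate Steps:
$m = 2$
$h = 100$ ($h = 2 \left(-2\right) \left(-5\right) 5 = \left(-4\right) \left(-5\right) 5 = 20 \cdot 5 = 100$)
$Y = 218$ ($Y = \left(9 + 100\right) 2 = 109 \cdot 2 = 218$)
$\left(Y + d{\left(\left(-5\right) 2 \right)}\right)^{2} = \left(218 - 16\right)^{2} = 202^{2} = 40804$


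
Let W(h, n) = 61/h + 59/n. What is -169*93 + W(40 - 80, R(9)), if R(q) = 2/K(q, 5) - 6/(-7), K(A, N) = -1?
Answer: -315403/20 ≈ -15770.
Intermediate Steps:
R(q) = -8/7 (R(q) = 2/(-1) - 6/(-7) = 2*(-1) - 6*(-⅐) = -2 + 6/7 = -8/7)
W(h, n) = 59/n + 61/h
-169*93 + W(40 - 80, R(9)) = -169*93 + (59/(-8/7) + 61/(40 - 80)) = -15717 + (59*(-7/8) + 61/(-40)) = -15717 + (-413/8 + 61*(-1/40)) = -15717 + (-413/8 - 61/40) = -15717 - 1063/20 = -315403/20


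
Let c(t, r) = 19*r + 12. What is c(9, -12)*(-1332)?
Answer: 287712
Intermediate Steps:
c(t, r) = 12 + 19*r
c(9, -12)*(-1332) = (12 + 19*(-12))*(-1332) = (12 - 228)*(-1332) = -216*(-1332) = 287712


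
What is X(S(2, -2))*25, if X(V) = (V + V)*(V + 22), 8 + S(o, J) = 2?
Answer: -4800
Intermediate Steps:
S(o, J) = -6 (S(o, J) = -8 + 2 = -6)
X(V) = 2*V*(22 + V) (X(V) = (2*V)*(22 + V) = 2*V*(22 + V))
X(S(2, -2))*25 = (2*(-6)*(22 - 6))*25 = (2*(-6)*16)*25 = -192*25 = -4800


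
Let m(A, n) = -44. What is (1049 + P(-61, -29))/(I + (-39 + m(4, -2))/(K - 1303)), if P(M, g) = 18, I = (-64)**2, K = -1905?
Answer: 3422936/13140051 ≈ 0.26050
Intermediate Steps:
I = 4096
(1049 + P(-61, -29))/(I + (-39 + m(4, -2))/(K - 1303)) = (1049 + 18)/(4096 + (-39 - 44)/(-1905 - 1303)) = 1067/(4096 - 83/(-3208)) = 1067/(4096 - 83*(-1/3208)) = 1067/(4096 + 83/3208) = 1067/(13140051/3208) = 1067*(3208/13140051) = 3422936/13140051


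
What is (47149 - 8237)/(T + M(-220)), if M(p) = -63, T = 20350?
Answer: 38912/20287 ≈ 1.9181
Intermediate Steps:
(47149 - 8237)/(T + M(-220)) = (47149 - 8237)/(20350 - 63) = 38912/20287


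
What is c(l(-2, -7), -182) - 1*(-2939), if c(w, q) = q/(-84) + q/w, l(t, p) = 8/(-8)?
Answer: 18739/6 ≈ 3123.2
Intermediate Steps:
l(t, p) = -1 (l(t, p) = 8*(-⅛) = -1)
c(w, q) = -q/84 + q/w (c(w, q) = q*(-1/84) + q/w = -q/84 + q/w)
c(l(-2, -7), -182) - 1*(-2939) = (-1/84*(-182) - 182/(-1)) - 1*(-2939) = (13/6 - 182*(-1)) + 2939 = (13/6 + 182) + 2939 = 1105/6 + 2939 = 18739/6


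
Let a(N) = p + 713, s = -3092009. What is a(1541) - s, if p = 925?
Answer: 3093647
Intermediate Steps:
a(N) = 1638 (a(N) = 925 + 713 = 1638)
a(1541) - s = 1638 - 1*(-3092009) = 1638 + 3092009 = 3093647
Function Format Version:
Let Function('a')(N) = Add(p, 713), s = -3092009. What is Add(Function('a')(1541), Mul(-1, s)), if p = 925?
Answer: 3093647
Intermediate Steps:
Function('a')(N) = 1638 (Function('a')(N) = Add(925, 713) = 1638)
Add(Function('a')(1541), Mul(-1, s)) = Add(1638, Mul(-1, -3092009)) = Add(1638, 3092009) = 3093647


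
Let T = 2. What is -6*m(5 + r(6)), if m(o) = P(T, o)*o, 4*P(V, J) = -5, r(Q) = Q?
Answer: 165/2 ≈ 82.500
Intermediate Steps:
P(V, J) = -5/4 (P(V, J) = (¼)*(-5) = -5/4)
m(o) = -5*o/4
-6*m(5 + r(6)) = -(-15)*(5 + 6)/2 = -(-15)*11/2 = -6*(-55/4) = 165/2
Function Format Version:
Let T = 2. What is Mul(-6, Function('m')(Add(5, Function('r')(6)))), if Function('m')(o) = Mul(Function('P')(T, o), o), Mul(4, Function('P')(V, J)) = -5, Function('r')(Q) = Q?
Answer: Rational(165, 2) ≈ 82.500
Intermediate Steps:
Function('P')(V, J) = Rational(-5, 4) (Function('P')(V, J) = Mul(Rational(1, 4), -5) = Rational(-5, 4))
Function('m')(o) = Mul(Rational(-5, 4), o)
Mul(-6, Function('m')(Add(5, Function('r')(6)))) = Mul(-6, Mul(Rational(-5, 4), Add(5, 6))) = Mul(-6, Mul(Rational(-5, 4), 11)) = Mul(-6, Rational(-55, 4)) = Rational(165, 2)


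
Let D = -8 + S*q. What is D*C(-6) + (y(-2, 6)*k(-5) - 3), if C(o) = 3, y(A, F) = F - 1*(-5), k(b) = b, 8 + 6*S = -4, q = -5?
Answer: -52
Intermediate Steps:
S = -2 (S = -4/3 + (⅙)*(-4) = -4/3 - ⅔ = -2)
y(A, F) = 5 + F (y(A, F) = F + 5 = 5 + F)
D = 2 (D = -8 - 2*(-5) = -8 + 10 = 2)
D*C(-6) + (y(-2, 6)*k(-5) - 3) = 2*3 + ((5 + 6)*(-5) - 3) = 6 + (11*(-5) - 3) = 6 + (-55 - 3) = 6 - 58 = -52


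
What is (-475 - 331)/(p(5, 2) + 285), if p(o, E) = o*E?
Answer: -806/295 ≈ -2.7322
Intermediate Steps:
p(o, E) = E*o
(-475 - 331)/(p(5, 2) + 285) = (-475 - 331)/(2*5 + 285) = -806/(10 + 285) = -806/295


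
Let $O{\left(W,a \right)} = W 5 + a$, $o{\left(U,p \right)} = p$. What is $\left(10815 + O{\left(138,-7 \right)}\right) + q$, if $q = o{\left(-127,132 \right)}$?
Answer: $11630$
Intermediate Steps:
$q = 132$
$O{\left(W,a \right)} = a + 5 W$ ($O{\left(W,a \right)} = 5 W + a = a + 5 W$)
$\left(10815 + O{\left(138,-7 \right)}\right) + q = \left(10815 + \left(-7 + 5 \cdot 138\right)\right) + 132 = \left(10815 + \left(-7 + 690\right)\right) + 132 = \left(10815 + 683\right) + 132 = 11498 + 132 = 11630$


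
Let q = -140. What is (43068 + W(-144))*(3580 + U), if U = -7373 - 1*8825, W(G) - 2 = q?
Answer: -541690740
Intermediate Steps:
W(G) = -138 (W(G) = 2 - 140 = -138)
U = -16198 (U = -7373 - 8825 = -16198)
(43068 + W(-144))*(3580 + U) = (43068 - 138)*(3580 - 16198) = 42930*(-12618) = -541690740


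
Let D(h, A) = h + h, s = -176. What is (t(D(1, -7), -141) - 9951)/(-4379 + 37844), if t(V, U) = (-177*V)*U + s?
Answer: 39787/33465 ≈ 1.1889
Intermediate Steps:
D(h, A) = 2*h
t(V, U) = -176 - 177*U*V (t(V, U) = (-177*V)*U - 176 = -177*U*V - 176 = -176 - 177*U*V)
(t(D(1, -7), -141) - 9951)/(-4379 + 37844) = ((-176 - 177*(-141)*2*1) - 9951)/(-4379 + 37844) = ((-176 - 177*(-141)*2) - 9951)/33465 = ((-176 + 49914) - 9951)*(1/33465) = (49738 - 9951)*(1/33465) = 39787*(1/33465) = 39787/33465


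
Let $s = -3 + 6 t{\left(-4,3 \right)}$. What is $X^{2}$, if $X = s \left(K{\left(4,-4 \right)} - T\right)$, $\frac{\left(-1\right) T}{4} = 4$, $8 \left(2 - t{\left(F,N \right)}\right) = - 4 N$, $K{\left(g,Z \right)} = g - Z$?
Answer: $186624$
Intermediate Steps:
$t{\left(F,N \right)} = 2 + \frac{N}{2}$ ($t{\left(F,N \right)} = 2 - \frac{\left(-4\right) N}{8} = 2 + \frac{N}{2}$)
$T = -16$ ($T = \left(-4\right) 4 = -16$)
$s = 18$ ($s = -3 + 6 \left(2 + \frac{1}{2} \cdot 3\right) = -3 + 6 \left(2 + \frac{3}{2}\right) = -3 + 6 \cdot \frac{7}{2} = -3 + 21 = 18$)
$X = 432$ ($X = 18 \left(\left(4 - -4\right) - -16\right) = 18 \left(\left(4 + 4\right) + 16\right) = 18 \left(8 + 16\right) = 18 \cdot 24 = 432$)
$X^{2} = 432^{2} = 186624$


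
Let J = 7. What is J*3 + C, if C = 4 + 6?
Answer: 31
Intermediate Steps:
C = 10
J*3 + C = 7*3 + 10 = 21 + 10 = 31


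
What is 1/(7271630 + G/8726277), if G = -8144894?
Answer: 8726277/63454249476616 ≈ 1.3752e-7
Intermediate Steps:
1/(7271630 + G/8726277) = 1/(7271630 - 8144894/8726277) = 1/(63454249476616/8726277) = 8726277/63454249476616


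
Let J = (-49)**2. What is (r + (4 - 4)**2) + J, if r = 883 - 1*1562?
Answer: 1722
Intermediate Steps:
J = 2401
r = -679 (r = 883 - 1562 = -679)
(r + (4 - 4)**2) + J = (-679 + (4 - 4)**2) + 2401 = (-679 + 0**2) + 2401 = (-679 + 0) + 2401 = -679 + 2401 = 1722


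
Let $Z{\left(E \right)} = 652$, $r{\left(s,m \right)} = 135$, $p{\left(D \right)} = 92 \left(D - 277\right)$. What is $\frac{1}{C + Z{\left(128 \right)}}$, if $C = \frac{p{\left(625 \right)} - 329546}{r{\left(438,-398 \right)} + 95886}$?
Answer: $\frac{96021}{62308162} \approx 0.0015411$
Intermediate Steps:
$p{\left(D \right)} = -25484 + 92 D$ ($p{\left(D \right)} = 92 \left(-277 + D\right) = -25484 + 92 D$)
$C = - \frac{297530}{96021}$ ($C = \frac{\left(-25484 + 92 \cdot 625\right) - 329546}{135 + 95886} = \frac{\left(-25484 + 57500\right) - 329546}{96021} = \left(32016 - 329546\right) \frac{1}{96021} = \left(-297530\right) \frac{1}{96021} = - \frac{297530}{96021} \approx -3.0986$)
$\frac{1}{C + Z{\left(128 \right)}} = \frac{1}{- \frac{297530}{96021} + 652} = \frac{1}{\frac{62308162}{96021}} = \frac{96021}{62308162}$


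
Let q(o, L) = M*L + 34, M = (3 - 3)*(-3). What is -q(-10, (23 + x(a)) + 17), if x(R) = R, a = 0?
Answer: -34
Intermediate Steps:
M = 0 (M = 0*(-3) = 0)
q(o, L) = 34 (q(o, L) = 0*L + 34 = 0 + 34 = 34)
-q(-10, (23 + x(a)) + 17) = -1*34 = -34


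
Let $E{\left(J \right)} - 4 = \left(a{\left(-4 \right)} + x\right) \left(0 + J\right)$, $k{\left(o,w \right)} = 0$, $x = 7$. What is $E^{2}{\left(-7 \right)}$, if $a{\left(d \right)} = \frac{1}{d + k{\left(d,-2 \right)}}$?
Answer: $\frac{29929}{16} \approx 1870.6$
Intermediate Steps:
$a{\left(d \right)} = \frac{1}{d}$ ($a{\left(d \right)} = \frac{1}{d + 0} = \frac{1}{d}$)
$E{\left(J \right)} = 4 + \frac{27 J}{4}$ ($E{\left(J \right)} = 4 + \left(\frac{1}{-4} + 7\right) \left(0 + J\right) = 4 + \left(- \frac{1}{4} + 7\right) J = 4 + \frac{27 J}{4}$)
$E^{2}{\left(-7 \right)} = \left(4 + \frac{27}{4} \left(-7\right)\right)^{2} = \left(4 - \frac{189}{4}\right)^{2} = \left(- \frac{173}{4}\right)^{2} = \frac{29929}{16}$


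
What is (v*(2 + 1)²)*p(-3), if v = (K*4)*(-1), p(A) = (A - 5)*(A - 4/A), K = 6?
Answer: -2880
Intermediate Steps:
p(A) = (-5 + A)*(A - 4/A)
v = -24 (v = (6*4)*(-1) = 24*(-1) = -24)
(v*(2 + 1)²)*p(-3) = (-24*(2 + 1)²)*(-4 + (-3)² - 5*(-3) + 20/(-3)) = (-24*3²)*(-4 + 9 + 15 + 20*(-⅓)) = (-24*9)*(-4 + 9 + 15 - 20/3) = -216*40/3 = -2880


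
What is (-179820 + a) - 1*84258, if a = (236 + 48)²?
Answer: -183422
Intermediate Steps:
a = 80656 (a = 284² = 80656)
(-179820 + a) - 1*84258 = (-179820 + 80656) - 1*84258 = -99164 - 84258 = -183422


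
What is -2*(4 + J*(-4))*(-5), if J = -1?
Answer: 80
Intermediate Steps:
-2*(4 + J*(-4))*(-5) = -2*(4 - 1*(-4))*(-5) = -2*(4 + 4)*(-5) = -2*8*(-5) = -16*(-5) = 80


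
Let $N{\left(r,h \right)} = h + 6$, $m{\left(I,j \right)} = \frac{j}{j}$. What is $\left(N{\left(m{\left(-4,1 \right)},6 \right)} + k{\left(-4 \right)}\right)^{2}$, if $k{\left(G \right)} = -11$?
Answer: $1$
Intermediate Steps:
$m{\left(I,j \right)} = 1$
$N{\left(r,h \right)} = 6 + h$
$\left(N{\left(m{\left(-4,1 \right)},6 \right)} + k{\left(-4 \right)}\right)^{2} = \left(\left(6 + 6\right) - 11\right)^{2} = \left(12 - 11\right)^{2} = 1^{2} = 1$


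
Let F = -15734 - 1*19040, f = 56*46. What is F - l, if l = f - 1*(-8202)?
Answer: -45552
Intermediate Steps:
f = 2576
l = 10778 (l = 2576 - 1*(-8202) = 2576 + 8202 = 10778)
F = -34774 (F = -15734 - 19040 = -34774)
F - l = -34774 - 1*10778 = -34774 - 10778 = -45552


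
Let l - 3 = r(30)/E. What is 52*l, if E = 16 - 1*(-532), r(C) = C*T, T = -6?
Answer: 19032/137 ≈ 138.92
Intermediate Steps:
r(C) = -6*C (r(C) = C*(-6) = -6*C)
E = 548 (E = 16 + 532 = 548)
l = 366/137 (l = 3 - 6*30/548 = 3 - 180*1/548 = 3 - 45/137 = 366/137 ≈ 2.6715)
52*l = 52*(366/137) = 19032/137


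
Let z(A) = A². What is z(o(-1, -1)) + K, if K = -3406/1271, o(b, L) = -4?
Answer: 16930/1271 ≈ 13.320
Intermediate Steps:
K = -3406/1271 (K = -3406*1/1271 = -3406/1271 ≈ -2.6798)
z(o(-1, -1)) + K = (-4)² - 3406/1271 = 16 - 3406/1271 = 16930/1271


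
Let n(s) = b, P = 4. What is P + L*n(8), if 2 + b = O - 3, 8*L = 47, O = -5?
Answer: -219/4 ≈ -54.750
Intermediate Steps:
L = 47/8 (L = (⅛)*47 = 47/8 ≈ 5.8750)
b = -10 (b = -2 + (-5 - 3) = -2 - 8 = -10)
n(s) = -10
P + L*n(8) = 4 + (47/8)*(-10) = 4 - 235/4 = -219/4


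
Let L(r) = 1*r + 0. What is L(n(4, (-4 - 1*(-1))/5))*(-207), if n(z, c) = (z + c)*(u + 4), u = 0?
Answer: -14076/5 ≈ -2815.2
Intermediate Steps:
n(z, c) = 4*c + 4*z (n(z, c) = (z + c)*(0 + 4) = (c + z)*4 = 4*c + 4*z)
L(r) = r (L(r) = r + 0 = r)
L(n(4, (-4 - 1*(-1))/5))*(-207) = (4*((-4 - 1*(-1))/5) + 4*4)*(-207) = (4*((-4 + 1)*(⅕)) + 16)*(-207) = (4*(-3*⅕) + 16)*(-207) = (4*(-⅗) + 16)*(-207) = (-12/5 + 16)*(-207) = (68/5)*(-207) = -14076/5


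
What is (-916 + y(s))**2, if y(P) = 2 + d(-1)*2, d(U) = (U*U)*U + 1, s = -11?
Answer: 835396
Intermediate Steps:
d(U) = 1 + U**3 (d(U) = U**2*U + 1 = U**3 + 1 = 1 + U**3)
y(P) = 2 (y(P) = 2 + (1 + (-1)**3)*2 = 2 + (1 - 1)*2 = 2 + 0*2 = 2 + 0 = 2)
(-916 + y(s))**2 = (-916 + 2)**2 = (-914)**2 = 835396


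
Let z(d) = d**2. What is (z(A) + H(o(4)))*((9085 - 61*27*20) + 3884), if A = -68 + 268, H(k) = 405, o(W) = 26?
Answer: -806928255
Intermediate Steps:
A = 200
(z(A) + H(o(4)))*((9085 - 61*27*20) + 3884) = (200**2 + 405)*((9085 - 61*27*20) + 3884) = (40000 + 405)*((9085 - 1647*20) + 3884) = 40405*((9085 - 1*32940) + 3884) = 40405*((9085 - 32940) + 3884) = 40405*(-23855 + 3884) = 40405*(-19971) = -806928255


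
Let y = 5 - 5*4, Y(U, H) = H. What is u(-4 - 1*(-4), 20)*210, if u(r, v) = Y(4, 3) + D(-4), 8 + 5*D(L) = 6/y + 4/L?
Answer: 1176/5 ≈ 235.20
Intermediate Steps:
y = -15 (y = 5 - 20 = -15)
D(L) = -42/25 + 4/(5*L) (D(L) = -8/5 + (6/(-15) + 4/L)/5 = -8/5 + (6*(-1/15) + 4/L)/5 = -8/5 + (-⅖ + 4/L)/5 = -8/5 + (-2/25 + 4/(5*L)) = -42/25 + 4/(5*L))
u(r, v) = 28/25 (u(r, v) = 3 + (2/25)*(10 - 21*(-4))/(-4) = 3 + (2/25)*(-¼)*(10 + 84) = 3 + (2/25)*(-¼)*94 = 3 - 47/25 = 28/25)
u(-4 - 1*(-4), 20)*210 = (28/25)*210 = 1176/5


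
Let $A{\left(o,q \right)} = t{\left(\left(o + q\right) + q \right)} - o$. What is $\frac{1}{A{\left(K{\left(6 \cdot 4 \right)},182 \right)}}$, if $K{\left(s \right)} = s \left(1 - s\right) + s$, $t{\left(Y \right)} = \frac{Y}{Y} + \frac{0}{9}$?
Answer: $\frac{1}{529} \approx 0.0018904$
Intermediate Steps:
$t{\left(Y \right)} = 1$ ($t{\left(Y \right)} = 1 + 0 \cdot \frac{1}{9} = 1 + 0 = 1$)
$K{\left(s \right)} = s + s \left(1 - s\right)$
$A{\left(o,q \right)} = 1 - o$
$\frac{1}{A{\left(K{\left(6 \cdot 4 \right)},182 \right)}} = \frac{1}{1 - 6 \cdot 4 \left(2 - 6 \cdot 4\right)} = \frac{1}{1 - 24 \left(2 - 24\right)} = \frac{1}{1 - 24 \left(-22\right)} = \frac{1}{1 - -528} = \frac{1}{1 + 528} = \frac{1}{529}$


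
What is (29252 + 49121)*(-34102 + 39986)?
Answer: 461146732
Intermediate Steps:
(29252 + 49121)*(-34102 + 39986) = 78373*5884 = 461146732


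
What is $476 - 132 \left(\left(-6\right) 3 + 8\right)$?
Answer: $1796$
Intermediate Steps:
$476 - 132 \left(\left(-6\right) 3 + 8\right) = 476 - 132 \left(-18 + 8\right) = 476 - -1320 = 476 + 1320 = 1796$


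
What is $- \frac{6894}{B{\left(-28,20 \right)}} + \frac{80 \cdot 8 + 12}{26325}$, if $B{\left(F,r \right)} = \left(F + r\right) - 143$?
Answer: $\frac{181583002}{3975075} \approx 45.68$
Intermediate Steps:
$B{\left(F,r \right)} = -143 + F + r$
$- \frac{6894}{B{\left(-28,20 \right)}} + \frac{80 \cdot 8 + 12}{26325} = - \frac{6894}{-143 - 28 + 20} + \frac{80 \cdot 8 + 12}{26325} = - \frac{6894}{-151} + \left(640 + 12\right) \frac{1}{26325} = \left(-6894\right) \left(- \frac{1}{151}\right) + 652 \cdot \frac{1}{26325} = \frac{6894}{151} + \frac{652}{26325} = \frac{181583002}{3975075}$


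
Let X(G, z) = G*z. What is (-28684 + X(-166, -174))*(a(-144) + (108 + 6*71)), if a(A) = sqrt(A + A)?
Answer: 106800 + 2400*I*sqrt(2) ≈ 1.068e+5 + 3394.1*I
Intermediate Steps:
a(A) = sqrt(2)*sqrt(A) (a(A) = sqrt(2*A) = sqrt(2)*sqrt(A))
(-28684 + X(-166, -174))*(a(-144) + (108 + 6*71)) = (-28684 - 166*(-174))*(sqrt(2)*sqrt(-144) + (108 + 6*71)) = (-28684 + 28884)*(sqrt(2)*(12*I) + (108 + 426)) = 200*(12*I*sqrt(2) + 534) = 200*(534 + 12*I*sqrt(2)) = 106800 + 2400*I*sqrt(2)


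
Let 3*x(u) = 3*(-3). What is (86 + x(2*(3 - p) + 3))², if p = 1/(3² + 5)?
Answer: 6889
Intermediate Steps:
p = 1/14 (p = 1/(9 + 5) = 1/14 ≈ 0.071429)
x(u) = -3 (x(u) = (3*(-3))/3 = (⅓)*(-9) = -3)
(86 + x(2*(3 - p) + 3))² = (86 - 3)² = 83² = 6889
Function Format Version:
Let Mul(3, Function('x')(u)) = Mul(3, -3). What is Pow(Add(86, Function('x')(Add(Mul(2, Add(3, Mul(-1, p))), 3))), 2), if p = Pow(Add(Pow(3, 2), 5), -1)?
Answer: 6889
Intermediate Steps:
p = Rational(1, 14) (p = Pow(Add(9, 5), -1) = Pow(14, -1) = Rational(1, 14) ≈ 0.071429)
Function('x')(u) = -3 (Function('x')(u) = Mul(Rational(1, 3), Mul(3, -3)) = Mul(Rational(1, 3), -9) = -3)
Pow(Add(86, Function('x')(Add(Mul(2, Add(3, Mul(-1, p))), 3))), 2) = Pow(Add(86, -3), 2) = Pow(83, 2) = 6889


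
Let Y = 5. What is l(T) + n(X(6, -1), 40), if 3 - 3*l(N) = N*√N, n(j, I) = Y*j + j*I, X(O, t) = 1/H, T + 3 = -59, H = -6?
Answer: -13/2 + 62*I*√62/3 ≈ -6.5 + 162.73*I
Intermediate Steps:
T = -62 (T = -3 - 59 = -62)
X(O, t) = -⅙ (X(O, t) = 1/(-6) = -⅙)
n(j, I) = 5*j + I*j (n(j, I) = 5*j + j*I = 5*j + I*j)
l(N) = 1 - N^(3/2)/3 (l(N) = 1 - N*√N/3 = 1 - N^(3/2)/3)
l(T) + n(X(6, -1), 40) = (1 - (-62)*I*√62/3) - (5 + 40)/6 = (1 - (-62)*I*√62/3) - ⅙*45 = (1 + 62*I*√62/3) - 15/2 = -13/2 + 62*I*√62/3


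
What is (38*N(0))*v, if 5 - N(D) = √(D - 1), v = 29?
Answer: 5510 - 1102*I ≈ 5510.0 - 1102.0*I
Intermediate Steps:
N(D) = 5 - √(-1 + D) (N(D) = 5 - √(D - 1) = 5 - √(-1 + D))
(38*N(0))*v = (38*(5 - √(-1 + 0)))*29 = (38*(5 - √(-1)))*29 = (38*(5 - I))*29 = (190 - 38*I)*29 = 5510 - 1102*I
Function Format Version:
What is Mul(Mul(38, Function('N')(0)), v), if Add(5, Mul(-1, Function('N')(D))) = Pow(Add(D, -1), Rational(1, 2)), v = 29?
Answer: Add(5510, Mul(-1102, I)) ≈ Add(5510.0, Mul(-1102.0, I))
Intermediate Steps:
Function('N')(D) = Add(5, Mul(-1, Pow(Add(-1, D), Rational(1, 2)))) (Function('N')(D) = Add(5, Mul(-1, Pow(Add(D, -1), Rational(1, 2)))) = Add(5, Mul(-1, Pow(Add(-1, D), Rational(1, 2)))))
Mul(Mul(38, Function('N')(0)), v) = Mul(Mul(38, Add(5, Mul(-1, Pow(Add(-1, 0), Rational(1, 2))))), 29) = Mul(Mul(38, Add(5, Mul(-1, Pow(-1, Rational(1, 2))))), 29) = Mul(Mul(38, Add(5, Mul(-1, I))), 29) = Mul(Add(190, Mul(-38, I)), 29) = Add(5510, Mul(-1102, I))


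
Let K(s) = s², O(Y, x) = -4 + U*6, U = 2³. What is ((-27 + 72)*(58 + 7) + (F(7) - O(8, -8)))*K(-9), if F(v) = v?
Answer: 233928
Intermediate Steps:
U = 8
O(Y, x) = 44 (O(Y, x) = -4 + 8*6 = -4 + 48 = 44)
((-27 + 72)*(58 + 7) + (F(7) - O(8, -8)))*K(-9) = ((-27 + 72)*(58 + 7) + (7 - 1*44))*(-9)² = (45*65 + (7 - 44))*81 = (2925 - 37)*81 = 2888*81 = 233928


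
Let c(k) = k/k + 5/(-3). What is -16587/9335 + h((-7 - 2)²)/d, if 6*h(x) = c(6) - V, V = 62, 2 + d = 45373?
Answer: -6773996483/3811844565 ≈ -1.7771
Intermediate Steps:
d = 45371 (d = -2 + 45373 = 45371)
c(k) = -⅔ (c(k) = 1 + 5*(-⅓) = 1 - 5/3 = -⅔)
h(x) = -94/9 (h(x) = (-⅔ - 1*62)/6 = (-⅔ - 62)/6 = (⅙)*(-188/3) = -94/9)
-16587/9335 + h((-7 - 2)²)/d = -16587/9335 - 94/9/45371 = -16587*1/9335 - 94/9*1/45371 = -16587/9335 - 94/408339 = -6773996483/3811844565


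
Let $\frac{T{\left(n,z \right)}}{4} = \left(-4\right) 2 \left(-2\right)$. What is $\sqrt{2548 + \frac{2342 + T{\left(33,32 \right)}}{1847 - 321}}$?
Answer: $\frac{\sqrt{1484284501}}{763} \approx 50.493$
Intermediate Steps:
$T{\left(n,z \right)} = 64$ ($T{\left(n,z \right)} = 4 \left(-4\right) 2 \left(-2\right) = 4 \left(\left(-8\right) \left(-2\right)\right) = 4 \cdot 16 = 64$)
$\sqrt{2548 + \frac{2342 + T{\left(33,32 \right)}}{1847 - 321}} = \sqrt{2548 + \frac{2342 + 64}{1847 - 321}} = \sqrt{2548 + \frac{2406}{1526}} = \sqrt{2548 + 2406 \cdot \frac{1}{1526}} = \sqrt{2548 + \frac{1203}{763}} = \sqrt{\frac{1945327}{763}} = \frac{\sqrt{1484284501}}{763}$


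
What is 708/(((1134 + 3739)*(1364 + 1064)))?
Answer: 177/2957911 ≈ 5.9840e-5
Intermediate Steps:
708/(((1134 + 3739)*(1364 + 1064))) = 708/((4873*2428)) = 708/11831644 = 708*(1/11831644) = 177/2957911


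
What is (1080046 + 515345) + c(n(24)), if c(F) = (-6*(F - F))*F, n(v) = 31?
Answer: 1595391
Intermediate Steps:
c(F) = 0 (c(F) = (-6*0)*F = 0*F = 0)
(1080046 + 515345) + c(n(24)) = (1080046 + 515345) + 0 = 1595391 + 0 = 1595391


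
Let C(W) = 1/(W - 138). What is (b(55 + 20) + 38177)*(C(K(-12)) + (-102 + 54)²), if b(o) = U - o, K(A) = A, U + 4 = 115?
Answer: 13206374587/150 ≈ 8.8042e+7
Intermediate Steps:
U = 111 (U = -4 + 115 = 111)
C(W) = 1/(-138 + W)
b(o) = 111 - o
(b(55 + 20) + 38177)*(C(K(-12)) + (-102 + 54)²) = ((111 - (55 + 20)) + 38177)*(1/(-138 - 12) + (-102 + 54)²) = ((111 - 1*75) + 38177)*(1/(-150) + (-48)²) = ((111 - 75) + 38177)*(-1/150 + 2304) = (36 + 38177)*(345599/150) = 38213*(345599/150) = 13206374587/150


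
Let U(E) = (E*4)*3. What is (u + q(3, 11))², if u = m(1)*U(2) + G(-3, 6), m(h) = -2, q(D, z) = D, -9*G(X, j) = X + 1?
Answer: 162409/81 ≈ 2005.0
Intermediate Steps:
G(X, j) = -⅑ - X/9 (G(X, j) = -(X + 1)/9 = -(1 + X)/9 = -⅑ - X/9)
U(E) = 12*E (U(E) = (4*E)*3 = 12*E)
u = -430/9 (u = -24*2 + (-⅑ - ⅑*(-3)) = -2*24 + (-⅑ + ⅓) = -48 + 2/9 = -430/9 ≈ -47.778)
(u + q(3, 11))² = (-430/9 + 3)² = (-403/9)² = 162409/81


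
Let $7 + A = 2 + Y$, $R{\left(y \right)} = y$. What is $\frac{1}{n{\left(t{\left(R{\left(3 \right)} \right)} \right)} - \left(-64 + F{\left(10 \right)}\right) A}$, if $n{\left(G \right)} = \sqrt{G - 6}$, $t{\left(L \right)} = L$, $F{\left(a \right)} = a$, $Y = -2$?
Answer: $- \frac{126}{47629} - \frac{i \sqrt{3}}{142887} \approx -0.0026454 - 1.2122 \cdot 10^{-5} i$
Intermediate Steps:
$A = -7$ ($A = -7 + \left(2 - 2\right) = -7 + 0 = -7$)
$n{\left(G \right)} = \sqrt{-6 + G}$
$\frac{1}{n{\left(t{\left(R{\left(3 \right)} \right)} \right)} - \left(-64 + F{\left(10 \right)}\right) A} = \frac{1}{\sqrt{-6 + 3} - \left(-64 + 10\right) \left(-7\right)} = \frac{1}{\sqrt{-3} - \left(-54\right) \left(-7\right)} = \frac{1}{i \sqrt{3} - 378} = \frac{1}{-378 + i \sqrt{3}}$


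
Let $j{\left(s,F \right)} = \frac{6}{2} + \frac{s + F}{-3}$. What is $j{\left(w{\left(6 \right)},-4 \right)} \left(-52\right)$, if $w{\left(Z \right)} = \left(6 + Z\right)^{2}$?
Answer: $\frac{6812}{3} \approx 2270.7$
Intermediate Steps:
$j{\left(s,F \right)} = 3 - \frac{F}{3} - \frac{s}{3}$ ($j{\left(s,F \right)} = 6 \cdot \frac{1}{2} + \left(F + s\right) \left(- \frac{1}{3}\right) = 3 - \left(\frac{F}{3} + \frac{s}{3}\right) = 3 - \frac{F}{3} - \frac{s}{3}$)
$j{\left(w{\left(6 \right)},-4 \right)} \left(-52\right) = \left(3 - - \frac{4}{3} - \frac{\left(6 + 6\right)^{2}}{3}\right) \left(-52\right) = \left(3 + \frac{4}{3} - \frac{12^{2}}{3}\right) \left(-52\right) = \left(3 + \frac{4}{3} - 48\right) \left(-52\right) = \left(- \frac{131}{3}\right) \left(-52\right) = \frac{6812}{3}$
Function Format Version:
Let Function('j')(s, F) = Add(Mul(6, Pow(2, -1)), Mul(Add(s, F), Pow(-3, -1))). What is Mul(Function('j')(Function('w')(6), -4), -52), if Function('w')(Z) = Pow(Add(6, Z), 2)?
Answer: Rational(6812, 3) ≈ 2270.7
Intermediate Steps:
Function('j')(s, F) = Add(3, Mul(Rational(-1, 3), F), Mul(Rational(-1, 3), s)) (Function('j')(s, F) = Add(Mul(6, Rational(1, 2)), Mul(Add(F, s), Rational(-1, 3))) = Add(3, Add(Mul(Rational(-1, 3), F), Mul(Rational(-1, 3), s))) = Add(3, Mul(Rational(-1, 3), F), Mul(Rational(-1, 3), s)))
Mul(Function('j')(Function('w')(6), -4), -52) = Mul(Add(3, Mul(Rational(-1, 3), -4), Mul(Rational(-1, 3), Pow(Add(6, 6), 2))), -52) = Mul(Add(3, Rational(4, 3), Mul(Rational(-1, 3), Pow(12, 2))), -52) = Mul(Add(3, Rational(4, 3), Mul(Rational(-1, 3), 144)), -52) = Mul(Add(3, Rational(4, 3), -48), -52) = Mul(Rational(-131, 3), -52) = Rational(6812, 3)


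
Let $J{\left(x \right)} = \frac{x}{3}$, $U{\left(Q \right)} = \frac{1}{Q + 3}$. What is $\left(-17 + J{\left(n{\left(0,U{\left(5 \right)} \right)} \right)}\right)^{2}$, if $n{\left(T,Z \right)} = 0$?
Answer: $289$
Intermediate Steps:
$U{\left(Q \right)} = \frac{1}{3 + Q}$
$J{\left(x \right)} = \frac{x}{3}$ ($J{\left(x \right)} = x \frac{1}{3} = \frac{x}{3}$)
$\left(-17 + J{\left(n{\left(0,U{\left(5 \right)} \right)} \right)}\right)^{2} = \left(-17 + \frac{1}{3} \cdot 0\right)^{2} = \left(-17 + 0\right)^{2} = \left(-17\right)^{2} = 289$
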